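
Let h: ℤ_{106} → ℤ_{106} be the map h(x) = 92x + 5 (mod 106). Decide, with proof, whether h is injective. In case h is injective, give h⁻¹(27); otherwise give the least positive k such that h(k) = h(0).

53

We have gcd(92, 106) = 2 > 1. Taking u = 0 and v = 53: h(0) = 5 and h(53) = 92·53 + 5 = 4881 ≡ 5 (mod 106).
So h(0) = h(53) while 0 ≠ 53, therefore h is not injective.
Since h is not injective, we find the least positive k with h(k) = h(0): this means 92k ≡ 0 (mod 106), i.e. 106 ∣ 92k. Since gcd(92, 106) = 2, dividing through by 2 this holds exactly when 53 ∣ 46k, and as gcd(46, 53) = 1, exactly when 53 ∣ k.
The smallest positive such k is 53.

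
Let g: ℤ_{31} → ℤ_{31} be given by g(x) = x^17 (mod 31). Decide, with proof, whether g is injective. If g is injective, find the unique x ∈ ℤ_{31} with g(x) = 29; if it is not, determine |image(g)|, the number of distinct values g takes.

23

Since 31 is prime, the nonzero elements of ℤ_{31} form a cyclic group of order 30.
As gcd(17, 30) = 1, raising to the 17th power is a bijection on this group: if s^17 ≡ t^17 then (st^{−1})^17 = 1, and the only element of order dividing gcd(17, 30) = 1 is 1, so s = t.
With g(0) = 0 this makes g injective on all of ℤ_{31}, hence bijective (finite equal-size domain and codomain). In particular g is injective.
Since g is injective, we find the preimage of 29. The inverse of x ↦ x^17 on (ℤ_{31})^× is x ↦ x^23, because 17·23 = 391 = 13·30 + 1 ≡ 1 (mod 30) and x^{30} = 1 for x ≠ 0 (Fermat). So g⁻¹(29) = 29^23 mod 31.
Repeated squaring mod 31: 29^1 ≡ 29, 29^2 ≡ 29² = 841 ≡ 4, 29^4 ≡ 4² = 16, 29^8 ≡ 16² = 256 ≡ 8, 29^16 ≡ 8² = 64 ≡ 2. Since 23 = 16 + 4 + 2 + 1, 29^23 ≡ 2·16·4·29: 2·16 = 32 ≡ 1, then 1·4 = 4, then 4·29 = 116 ≡ 23. So 29^23 ≡ 23 (mod 31).
Hence g⁻¹(29) = 23.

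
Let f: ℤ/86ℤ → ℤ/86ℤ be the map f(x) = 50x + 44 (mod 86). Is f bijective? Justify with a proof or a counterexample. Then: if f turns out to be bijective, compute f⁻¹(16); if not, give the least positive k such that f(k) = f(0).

We have gcd(50, 86) = 2 > 1. Taking x_1 = 0 and x_2 = 43: f(0) = 44 and f(43) = 50·43 + 44 = 2194 ≡ 44 (mod 86).
So f(0) = f(43) while 0 ≠ 43, so f is not injective, hence not bijective.
Since f is not bijective, we find the least positive k with f(k) = f(0): this means 50k ≡ 0 (mod 86), i.e. 86 ∣ 50k. Since gcd(50, 86) = 2, dividing through by 2 this holds exactly when 43 ∣ 25k, and as gcd(25, 43) = 1, exactly when 43 ∣ k.
The smallest positive such k is 43.

43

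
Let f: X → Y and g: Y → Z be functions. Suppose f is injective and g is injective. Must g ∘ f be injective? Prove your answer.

Suppose (g ∘ f)(x_1) = (g ∘ f)(x_2), i.e. g(f(x_1)) = g(f(x_2)).
Since g is injective, f(x_1) = f(x_2). Since f is injective, x_1 = x_2. Thus g ∘ f is injective.

injective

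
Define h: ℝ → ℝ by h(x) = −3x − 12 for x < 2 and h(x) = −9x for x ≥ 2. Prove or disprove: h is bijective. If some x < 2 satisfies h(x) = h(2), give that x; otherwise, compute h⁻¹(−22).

22/9

Both pieces are strictly decreasing (slopes −3 and −9), so each is injective on its own interval.
The left piece maps (−∞, 2) onto (−18, ∞); the right piece maps [2, ∞) onto (−∞, −18].
Since −18 = −18, the images partition ℝ: h is injective and surjective, hence bijective.
Because the two images are disjoint, no x < 2 has h(x) = h(2), so we compute h⁻¹(−22): −22 lies in (−∞, −18], so solve −9x = −22: x = (−22 − 0)/(−9) = 22/9.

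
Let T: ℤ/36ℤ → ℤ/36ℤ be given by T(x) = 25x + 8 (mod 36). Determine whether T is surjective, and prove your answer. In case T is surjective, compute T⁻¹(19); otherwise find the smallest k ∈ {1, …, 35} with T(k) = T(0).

35

By definition, T is surjective if every y in the codomain equals T(x) for some x in the domain.
Since gcd(25, 36) = 1, 25 is invertible modulo 36. Euclid's algorithm: 36 = 1·25 + 11, 25 = 2·11 + 3, 11 = 3·3 + 2, 3 = 1·2 + 1; back-substituting gives 1 = 13·25 − 9·36, so 25⁻¹ ≡ 13 (mod 36).
Then y ↦ 13(y − 8) is a two-sided inverse to T, so every y ∈ ℤ/36ℤ has a preimage.
Thus T is surjective.
Since T is surjective, we compute T⁻¹(19): solve 25x + 8 ≡ 19 (mod 36), i.e. 25x ≡ 11 (mod 36).
Multiplying by 25⁻¹ = 13 gives x ≡ 13·11 = 143 = 3·36 + 35 ≡ 35 (mod 36).
Check: T(35) = 25·35 + 8 = 883 = 24·36 + 19 ≡ 19 (mod 36).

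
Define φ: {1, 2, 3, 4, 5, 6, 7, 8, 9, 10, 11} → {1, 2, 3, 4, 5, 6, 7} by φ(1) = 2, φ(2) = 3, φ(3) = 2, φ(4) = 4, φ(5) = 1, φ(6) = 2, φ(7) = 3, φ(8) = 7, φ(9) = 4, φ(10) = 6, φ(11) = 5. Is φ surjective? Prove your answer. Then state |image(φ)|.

Every element of the codomain has a preimage: 1 = φ(5), 2 = φ(1), 3 = φ(2), 4 = φ(4), 5 = φ(11), 6 = φ(10), 7 = φ(8).
Therefore φ is surjective.
The image of φ is {1, 2, 3, 4, 5, 6, 7}, which has 7 elements.

7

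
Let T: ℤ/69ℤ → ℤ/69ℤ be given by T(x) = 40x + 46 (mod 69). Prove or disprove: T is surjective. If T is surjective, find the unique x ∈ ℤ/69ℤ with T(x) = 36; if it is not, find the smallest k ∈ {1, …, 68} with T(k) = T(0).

17

By definition, T is surjective if every y in the codomain equals T(x) for some x in the domain.
Since gcd(40, 69) = 1, 40 is invertible modulo 69. Euclid's algorithm: 69 = 1·40 + 29, 40 = 1·29 + 11, 29 = 2·11 + 7, 11 = 1·7 + 4, 7 = 1·4 + 3, 4 = 1·3 + 1; back-substituting gives 1 = 19·40 − 11·69, so 40⁻¹ ≡ 19 (mod 69).
For any y ∈ ℤ/69ℤ, x = 19(y − 46) mod 69 satisfies T(x) = 40·19(y − 46) + 46 ≡ y (since 40·19 ≡ 1 mod 69). So every y has a preimage.
Therefore T is surjective.
Since T is surjective, we compute T⁻¹(36): solve 40x + 46 ≡ 36 (mod 69), i.e. 40x ≡ 59 (mod 69).
Multiplying by 40⁻¹ = 19 gives x ≡ 19·59 = 1121 = 16·69 + 17 ≡ 17 (mod 69).
Check: T(17) = 40·17 + 46 = 726 = 10·69 + 36 ≡ 36 (mod 69).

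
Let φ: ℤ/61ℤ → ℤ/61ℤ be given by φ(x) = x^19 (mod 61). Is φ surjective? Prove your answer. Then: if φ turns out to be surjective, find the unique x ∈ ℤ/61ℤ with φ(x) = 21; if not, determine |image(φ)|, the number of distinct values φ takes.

Since 61 is prime, the nonzero elements of ℤ/61ℤ form a cyclic group of order 60.
As gcd(19, 60) = 1, raising to the 19th power is a bijection on this group: if a^19 ≡ b^19 then (ab^{−1})^19 = 1, and the only element of order dividing gcd(19, 60) = 1 is 1, so a = b.
With φ(0) = 0 this makes φ injective on all of ℤ/61ℤ, hence bijective (finite equal-size domain and codomain). In particular φ is surjective.
Since φ is surjective, we find the preimage of 21. The inverse of x ↦ x^19 on (ℤ/61ℤ)^× is x ↦ x^19, because 19·19 = 361 = 6·60 + 1 ≡ 1 (mod 60) and x^{60} = 1 for x ≠ 0 (Fermat). So φ⁻¹(21) = 21^19 mod 61.
Repeated squaring mod 61: 21^1 ≡ 21, 21^2 ≡ 21² = 441 ≡ 14, 21^4 ≡ 14² = 196 ≡ 13, 21^8 ≡ 13² = 169 ≡ 47, 21^16 ≡ 47² = 2209 ≡ 13. Since 19 = 16 + 2 + 1, 21^19 ≡ 13·14·21: 13·14 = 182 ≡ 60, then 60·21 = 1260 ≡ 40. So 21^19 ≡ 40 (mod 61).
Hence φ⁻¹(21) = 40.

40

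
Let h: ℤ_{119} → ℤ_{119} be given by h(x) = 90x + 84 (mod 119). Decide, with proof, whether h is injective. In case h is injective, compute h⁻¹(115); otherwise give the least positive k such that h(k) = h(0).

81

Suppose h(u) = h(v) in ℤ_{119}. Then 90u + 84 ≡ 90v + 84 (mod 119), hence 90(u − v) ≡ 0 (mod 119).
Since gcd(90, 119) = 1, 90 is invertible modulo 119, thus u − v ≡ 0 (mod 119), i.e. u = v.
Hence h is injective.
We now compute 90⁻¹ mod 119 explicitly. Euclid's algorithm: 119 = 1·90 + 29, 90 = 3·29 + 3, 29 = 9·3 + 2, 3 = 1·2 + 1; back-substituting gives 1 = 41·90 − 31·119, so 90⁻¹ ≡ 41 (mod 119).
Since h is injective, we find h⁻¹(115): we need 90x ≡ 115 − 84 ≡ 31 (mod 119). Using 90⁻¹ = 41: x ≡ 41·31 = 1271 = 10·119 + 81, so x = 81.
Check: h(81) = 90·81 + 84 = 7374 = 61·119 + 115 ≡ 115 (mod 119).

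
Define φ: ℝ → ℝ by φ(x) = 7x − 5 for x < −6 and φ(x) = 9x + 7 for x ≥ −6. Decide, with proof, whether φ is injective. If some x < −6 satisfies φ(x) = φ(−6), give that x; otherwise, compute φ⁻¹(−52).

-47/7

Both pieces are strictly increasing (slopes 7 and 9), so each is injective on its own interval.
The left piece maps (−∞, −6) onto (−∞, −47); the right piece maps [−6, ∞) onto [−47, ∞).
These images are disjoint, so no value is attained by both pieces. So φ is injective.
Because the two images are disjoint, no x < −6 has φ(x) = φ(−6), so we compute φ⁻¹(−52): −52 lies in (−∞, −47), so solve 7x − 5 = −52: x = (−52 + 5)/7 = −47/7.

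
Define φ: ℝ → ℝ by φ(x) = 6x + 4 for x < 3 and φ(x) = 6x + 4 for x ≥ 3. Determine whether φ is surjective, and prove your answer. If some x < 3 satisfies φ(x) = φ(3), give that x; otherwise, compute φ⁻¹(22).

3

Both pieces are strictly increasing (slopes 6 and 6), so each is injective on its own interval.
The left piece maps (−∞, 3) onto (−∞, 22); the right piece maps [3, ∞) onto [22, ∞).
These images together cover ℝ, so φ is surjective.
Because the two images are disjoint, no x < 3 has φ(x) = φ(3), so we compute φ⁻¹(22): 22 lies in [22, ∞), so solve 6x + 4 = 22: x = (22 − 4)/6 = 3.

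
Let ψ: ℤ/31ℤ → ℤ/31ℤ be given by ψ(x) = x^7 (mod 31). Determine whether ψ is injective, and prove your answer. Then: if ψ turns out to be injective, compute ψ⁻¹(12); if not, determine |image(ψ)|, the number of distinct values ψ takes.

17

Since 31 is prime, the nonzero elements of ℤ/31ℤ form a cyclic group of order 30.
As gcd(7, 30) = 1, raising to the 7th power is a bijection on this group: if u^7 ≡ v^7 then (uv^{−1})^7 = 1, and the only element of order dividing gcd(7, 30) = 1 is 1, so u = v.
With ψ(0) = 0 this makes ψ injective on all of ℤ/31ℤ, hence bijective (finite equal-size domain and codomain). In particular ψ is injective.
Since ψ is injective, we find the preimage of 12. The inverse of x ↦ x^7 on (ℤ/31ℤ)^× is x ↦ x^13, because 7·13 = 91 = 3·30 + 1 ≡ 1 (mod 30) and x^{30} = 1 for x ≠ 0 (Fermat). So ψ⁻¹(12) = 12^13 mod 31.
Repeated squaring mod 31: 12^1 ≡ 12, 12^2 ≡ 12² = 144 ≡ 20, 12^4 ≡ 20² = 400 ≡ 28, 12^8 ≡ 28² = 784 ≡ 9. Since 13 = 8 + 4 + 1, 12^13 ≡ 9·28·12: 9·28 = 252 ≡ 4, then 4·12 = 48 ≡ 17. So 12^13 ≡ 17 (mod 31).
Hence ψ⁻¹(12) = 17.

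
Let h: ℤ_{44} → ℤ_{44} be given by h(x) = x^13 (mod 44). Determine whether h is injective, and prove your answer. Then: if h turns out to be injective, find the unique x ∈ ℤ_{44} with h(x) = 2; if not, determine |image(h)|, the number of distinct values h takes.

33

h(0) = 0^13 = 0.
h(22): Repeated squaring mod 44: 22^1 ≡ 22, 22^2 ≡ 22² = 484 ≡ 0, 22^4 ≡ 0² = 0, 22^8 ≡ 0² = 0. Since 13 = 8 + 4 + 1, 22^13 ≡ 0·0·22: 0·0 = 0, then 0·22 = 0. So 22^13 ≡ 0 (mod 44).
So h(0) = h(22) = 0 while 0 ≠ 22, therefore h is not injective.
Since h is not injective, we determine |image(h)|. Computing x^13 mod 44 for each x (by repeated squaring, reducing mod 44 at every step), the values h(0), h(1), …, h(43) are: 0, 1, 8, 27, 20, 37, 40, 35, 28, 25, 32, 11, 12, 41, 16, 31, 4, 29, 24, 39, 36, 21, 0, 23, 8, 5, 20, 15, 40, 13, 28, 3, 32, 33, 12, 19, 16, 9, 4, 7, 24, 17, 36, 43.
The distinct values are {0, 1, 3, 4, 5, 7, 8, 9, 11, 12, 13, 15, 16, 17, 19, 20, 21, 23, 24, 25, 27, 28, 29, 31, 32, 33, 35, 36, 37, 39, 40, 41, 43}; there are 33 of them.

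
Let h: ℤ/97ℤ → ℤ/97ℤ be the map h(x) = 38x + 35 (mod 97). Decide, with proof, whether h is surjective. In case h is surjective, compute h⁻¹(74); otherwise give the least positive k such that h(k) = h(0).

24

Since gcd(38, 97) = 1, 38 is invertible modulo 97. Euclid's algorithm: 97 = 2·38 + 21, 38 = 1·21 + 17, 21 = 1·17 + 4, 17 = 4·4 + 1; back-substituting gives 1 = 23·38 − 9·97, so 38⁻¹ ≡ 23 (mod 97).
Then y ↦ 23(y − 35) is a two-sided inverse to h, so every y ∈ ℤ/97ℤ has a preimage.
So h is surjective.
Since h is surjective, we find h⁻¹(74): we need 38x ≡ 74 − 35 ≡ 39 (mod 97). Using 38⁻¹ = 23: x ≡ 23·39 = 897 = 9·97 + 24, so x = 24.
Check: h(24) = 38·24 + 35 = 947 = 9·97 + 74 ≡ 74 (mod 97).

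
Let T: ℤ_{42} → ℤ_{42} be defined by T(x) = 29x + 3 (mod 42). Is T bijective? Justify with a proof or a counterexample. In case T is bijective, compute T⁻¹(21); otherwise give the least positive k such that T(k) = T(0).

18

Recall that injectivity means: for all u, v in the domain, T(u) = T(v) implies u = v.
Suppose T(u) = T(v) in ℤ_{42}. Then 29u + 3 ≡ 29v + 3 (mod 42), hence 29(u − v) ≡ 0 (mod 42).
Since gcd(29, 42) = 1, 29 is invertible modulo 42, so u − v ≡ 0 (mod 42), i.e. u = v.
We now compute 29⁻¹ mod 42 explicitly. Euclid's algorithm: 42 = 1·29 + 13, 29 = 2·13 + 3, 13 = 4·3 + 1; back-substituting gives 1 = 29·29 − 20·42, so 29⁻¹ ≡ 29 (mod 42).
Then y ↦ 29(y − 3) is a two-sided inverse to T, so every y ∈ ℤ_{42} has a preimage.
Hence T is bijective.
Since T is bijective, we compute T⁻¹(21): solve 29x + 3 ≡ 21 (mod 42), i.e. 29x ≡ 18 (mod 42).
Multiplying by 29⁻¹ = 29 gives x ≡ 29·18 = 522 = 12·42 + 18 ≡ 18 (mod 42).
Check: T(18) = 29·18 + 3 = 525 = 12·42 + 21 ≡ 21 (mod 42).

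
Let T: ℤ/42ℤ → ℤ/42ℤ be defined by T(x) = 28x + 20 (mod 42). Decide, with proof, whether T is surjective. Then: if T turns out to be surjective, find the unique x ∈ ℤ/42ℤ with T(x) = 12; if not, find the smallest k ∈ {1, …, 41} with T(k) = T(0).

3

Since gcd(28, 42) = 14, we have 28x ≡ 0 (mod 14) for all x, so T(x) ≡ 6 (mod 14).
But 0 ≢ 6 (mod 14), so 0 ∈ ℤ/42ℤ has no preimage. So T is not surjective.
Since T is not surjective, we find the least positive k with T(k) = T(0): this means 28k ≡ 0 (mod 42), i.e. 42 ∣ 28k. Since gcd(28, 42) = 14, dividing through by 14 this holds exactly when 3 ∣ 2k, and as gcd(2, 3) = 1, exactly when 3 ∣ k.
The smallest positive such k is 3.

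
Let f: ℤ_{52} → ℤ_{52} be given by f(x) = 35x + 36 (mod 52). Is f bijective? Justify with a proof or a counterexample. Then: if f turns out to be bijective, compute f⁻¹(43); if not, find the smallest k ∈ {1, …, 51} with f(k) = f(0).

If f(u) = f(v), then 35u ≡ 35v (mod 52). Because gcd(35, 52) = 1, we may cancel 35 to get u ≡ v (mod 52).
We now compute 35⁻¹ mod 52 explicitly. Euclid's algorithm: 52 = 1·35 + 17, 35 = 2·17 + 1; back-substituting gives 1 = 3·35 − 2·52, so 35⁻¹ ≡ 3 (mod 52).
For any y ∈ ℤ_{52}, x = 3(y − 36) mod 52 satisfies f(x) = 35·3(y − 36) + 36 ≡ y (since 35·3 ≡ 1 mod 52). So every y has a preimage.
So f is bijective.
Since f is bijective, we compute f⁻¹(43): solve 35x + 36 ≡ 43 (mod 52), i.e. 35x ≡ 7 (mod 52).
Multiplying by 35⁻¹ = 3 gives x ≡ 3·7 = 21 ≡ 21 (mod 52).
Check: f(21) = 35·21 + 36 = 771 = 14·52 + 43 ≡ 43 (mod 52).

21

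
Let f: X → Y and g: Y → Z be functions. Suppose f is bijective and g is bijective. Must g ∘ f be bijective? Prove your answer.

Injectivity: if g(f(x_1)) = g(f(x_2)) then f(x_1) = f(x_2) (g injective) so x_1 = x_2 (f injective).
Surjectivity: for c ∈ Z pick b with g(b) = c, then a with f(a) = b; then (g ∘ f)(a) = c.
Hence g ∘ f is bijective.

bijective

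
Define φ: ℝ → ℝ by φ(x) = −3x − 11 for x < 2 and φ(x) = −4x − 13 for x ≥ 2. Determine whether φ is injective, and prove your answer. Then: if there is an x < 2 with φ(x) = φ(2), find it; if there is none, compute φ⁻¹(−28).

Both pieces are strictly decreasing (slopes −3 and −4), so each is injective on its own interval.
The left piece maps (−∞, 2) onto (−17, ∞); the right piece maps [2, ∞) onto (−∞, −21].
These images are disjoint, so no value is attained by both pieces. So φ is injective.
Because the two images are disjoint, no x < 2 has φ(x) = φ(2), so we compute φ⁻¹(−28): −28 lies in (−∞, −21], so solve −4x − 13 = −28: x = (−28 + 13)/(−4) = 15/4.

15/4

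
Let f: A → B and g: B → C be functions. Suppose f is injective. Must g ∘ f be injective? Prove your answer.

not injective

No. Take A = B = C = {1, 2, 3}, f = identity (injective), and g(x) = 1 for every x.
Then (g ∘ f)(1) = 1 = (g ∘ f)(3) with 1 ≠ 3, so g ∘ f is not injective.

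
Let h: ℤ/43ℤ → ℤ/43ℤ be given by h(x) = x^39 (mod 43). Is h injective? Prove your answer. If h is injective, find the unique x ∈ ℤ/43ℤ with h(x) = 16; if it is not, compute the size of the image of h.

h(1) = 1^39 = 1.
h(6): Repeated squaring mod 43: 6^1 ≡ 6, 6^2 ≡ 6² = 36, 6^4 ≡ 36² = 1296 ≡ 6, 6^8 ≡ 6² = 36, 6^16 ≡ 36² = 1296 ≡ 6, 6^32 ≡ 6² = 36. Since 39 = 32 + 4 + 2 + 1, 6^39 ≡ 36·6·36·6: 36·6 = 216 ≡ 1, then 1·36 = 36, then 36·6 = 216 ≡ 1. So 6^39 ≡ 1 (mod 43).
So h(1) = h(6) = 1 while 1 ≠ 6, hence h is not injective.
Since h is not injective, we determine |image(h)|. Computing x^39 mod 43 for each x (by repeated squaring, reducing mod 43 at every step), the values h(0), h(1), …, h(42) are: 0, 1, 27, 8, 41, 32, 1, 42, 32, 21, 4, 21, 27, 11, 16, 41, 4, 4, 8, 2, 22, 35, 8, 21, 41, 35, 39, 39, 2, 27, 32, 16, 22, 39, 22, 11, 1, 42, 11, 2, 35, 16, 42.
The distinct values are {0, 1, 2, 4, 8, 11, 16, 21, 22, 27, 32, 35, 39, 41, 42}; there are 15 of them.

15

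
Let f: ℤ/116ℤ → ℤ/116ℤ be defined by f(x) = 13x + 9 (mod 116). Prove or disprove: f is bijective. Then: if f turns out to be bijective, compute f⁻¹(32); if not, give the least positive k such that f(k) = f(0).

Suppose f(a) = f(b) in ℤ/116ℤ. Then 13a + 9 ≡ 13b + 9 (mod 116), hence 13(a − b) ≡ 0 (mod 116).
Since gcd(13, 116) = 1, 13 is invertible modulo 116, thus a − b ≡ 0 (mod 116), i.e. a = b.
We now compute 13⁻¹ mod 116 explicitly. Euclid's algorithm: 116 = 8·13 + 12, 13 = 1·12 + 1; back-substituting gives 1 = 9·13 − 1·116, so 13⁻¹ ≡ 9 (mod 116).
Then y ↦ 9(y − 9) is a two-sided inverse to f, so every y ∈ ℤ/116ℤ has a preimage.
So f is bijective.
Since f is bijective, we compute f⁻¹(32): solve 13x + 9 ≡ 32 (mod 116), i.e. 13x ≡ 23 (mod 116).
Multiplying by 13⁻¹ = 9 gives x ≡ 9·23 = 207 = 1·116 + 91 ≡ 91 (mod 116).
Check: f(91) = 13·91 + 9 = 1192 = 10·116 + 32 ≡ 32 (mod 116).

91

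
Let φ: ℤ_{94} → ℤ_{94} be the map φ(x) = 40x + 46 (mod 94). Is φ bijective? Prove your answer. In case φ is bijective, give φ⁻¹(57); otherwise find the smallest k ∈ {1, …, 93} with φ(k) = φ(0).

47

We have gcd(40, 94) = 2 > 1. Taking s = 0 and t = 47: φ(0) = 46 and φ(47) = 40·47 + 46 = 1926 ≡ 46 (mod 94).
So φ(0) = φ(47) while 0 ≠ 47, so φ is not injective, hence not bijective.
Since φ is not bijective, we find the least positive k with φ(k) = φ(0): this means 40k ≡ 0 (mod 94), i.e. 94 ∣ 40k. Since gcd(40, 94) = 2, dividing through by 2 this holds exactly when 47 ∣ 20k, and as gcd(20, 47) = 1, exactly when 47 ∣ k.
The smallest positive such k is 47.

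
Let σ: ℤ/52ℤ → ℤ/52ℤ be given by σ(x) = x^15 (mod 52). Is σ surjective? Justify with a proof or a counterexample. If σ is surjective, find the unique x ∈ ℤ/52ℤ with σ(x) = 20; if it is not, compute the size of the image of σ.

15

σ(2): Repeated squaring mod 52: 2^1 ≡ 2, 2^2 ≡ 2² = 4, 2^4 ≡ 4² = 16, 2^8 ≡ 16² = 256 ≡ 48. Since 15 = 8 + 4 + 2 + 1, 2^15 ≡ 48·16·4·2: 48·16 = 768 ≡ 40, then 40·4 = 160 ≡ 4, then 4·2 = 8. So 2^15 ≡ 8 (mod 52).
σ(6): Repeated squaring mod 52: 6^1 ≡ 6, 6^2 ≡ 6² = 36, 6^4 ≡ 36² = 1296 ≡ 48, 6^8 ≡ 48² = 2304 ≡ 16. Since 15 = 8 + 4 + 2 + 1, 6^15 ≡ 16·48·36·6: 16·48 = 768 ≡ 40, then 40·36 = 1440 ≡ 36, then 36·6 = 216 ≡ 8. So 6^15 ≡ 8 (mod 52).
So σ(2) = σ(6) = 8 while 2 ≠ 6, therefore σ is not injective.
A non-injective map from the 52-element set ℤ/52ℤ to itself takes at most 51 distinct values, so it cannot be surjective. Thus σ is not surjective.
Since σ is not surjective, we determine |image(σ)|. Computing x^15 mod 52 for each x (by repeated squaring, reducing mod 52 at every step), the values σ(0), σ(1), …, σ(51) are: 0, 1, 8, 27, 12, 21, 8, 31, 44, 1, 12, 31, 12, 13, 40, 47, 40, 25, 8, 47, 44, 5, 40, 51, 44, 25, 0, 27, 8, 1, 12, 47, 8, 5, 44, 27, 12, 5, 12, 39, 40, 21, 40, 51, 8, 21, 44, 31, 40, 25, 44, 51.
The distinct values are {0, 1, 5, 8, 12, 13, 21, 25, 27, 31, 39, 40, 44, 47, 51}; there are 15 of them.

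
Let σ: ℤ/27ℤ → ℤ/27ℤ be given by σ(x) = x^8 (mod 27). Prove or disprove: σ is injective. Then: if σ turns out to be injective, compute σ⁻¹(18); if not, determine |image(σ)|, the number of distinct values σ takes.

σ(0) = 0^8 = 0.
σ(3): Repeated squaring mod 27: 3^1 ≡ 3, 3^2 ≡ 3² = 9, 3^4 ≡ 9² = 81 ≡ 0, 3^8 ≡ 0² = 0. So 3^8 ≡ 0 (mod 27).
So σ(0) = σ(3) = 0 while 0 ≠ 3, therefore σ is not injective.
Since σ is not injective, we determine |image(σ)|. Computing x^8 mod 27 for each x (by repeated squaring, reducing mod 27 at every step), the values σ(0), σ(1), …, σ(26) are: 0, 1, 13, 0, 7, 16, 0, 4, 10, 0, 19, 22, 0, 25, 25, 0, 22, 19, 0, 10, 4, 0, 16, 7, 0, 13, 1.
The distinct values are {0, 1, 4, 7, 10, 13, 16, 19, 22, 25}; there are 10 of them.

10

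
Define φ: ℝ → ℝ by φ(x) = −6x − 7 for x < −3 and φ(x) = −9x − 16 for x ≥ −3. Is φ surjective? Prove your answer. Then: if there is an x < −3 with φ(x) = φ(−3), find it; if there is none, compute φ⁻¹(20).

Both pieces are strictly decreasing (slopes −6 and −9), so each is injective on its own interval.
The left piece maps (−∞, −3) onto (11, ∞); the right piece maps [−3, ∞) onto (−∞, 11].
These images together cover ℝ, so φ is surjective.
Because the two images are disjoint, no x < −3 has φ(x) = φ(−3), so we compute φ⁻¹(20): 20 lies in (11, ∞), so solve −6x − 7 = 20: x = (20 + 7)/(−6) = −9/2.

-9/2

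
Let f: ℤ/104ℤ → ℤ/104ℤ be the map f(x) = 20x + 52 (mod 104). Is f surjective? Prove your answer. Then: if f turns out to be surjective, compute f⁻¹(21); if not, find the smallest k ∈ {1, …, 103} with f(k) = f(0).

26

By definition, f is surjective if every y in the codomain equals f(x) for some x in the domain.
Since gcd(20, 104) = 4, we have 20x ≡ 0 (mod 4) for all x, so f(x) ≡ 0 (mod 4).
But 1 ≢ 0 (mod 4), so 1 ∈ ℤ/104ℤ has no preimage. So f is not surjective.
Since f is not surjective, we find the least positive k with f(k) = f(0): this means 20k ≡ 0 (mod 104), i.e. 104 ∣ 20k. Since gcd(20, 104) = 4, dividing through by 4 this holds exactly when 26 ∣ 5k, and as gcd(5, 26) = 1, exactly when 26 ∣ k.
The smallest positive such k is 26.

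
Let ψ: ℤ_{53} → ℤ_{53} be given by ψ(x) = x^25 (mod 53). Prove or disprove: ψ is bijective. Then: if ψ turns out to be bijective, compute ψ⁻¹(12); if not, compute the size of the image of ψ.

Since 53 is prime, the nonzero elements of ℤ_{53} form a cyclic group of order 52.
As gcd(25, 52) = 1, raising to the 25th power is a bijection on this group: if a^25 ≡ b^25 then (ab^{−1})^25 = 1, and the only element of order dividing gcd(25, 52) = 1 is 1, so a = b.
With ψ(0) = 0 this makes ψ injective on all of ℤ_{53}, hence bijective (finite equal-size domain and codomain). In particular ψ is bijective.
Since ψ is bijective, we find the preimage of 12. The inverse of x ↦ x^25 on (ℤ_{53})^× is x ↦ x^25, because 25·25 = 625 = 12·52 + 1 ≡ 1 (mod 52) and x^{52} = 1 for x ≠ 0 (Fermat). So ψ⁻¹(12) = 12^25 mod 53.
Repeated squaring mod 53: 12^1 ≡ 12, 12^2 ≡ 12² = 144 ≡ 38, 12^4 ≡ 38² = 1444 ≡ 13, 12^8 ≡ 13² = 169 ≡ 10, 12^16 ≡ 10² = 100 ≡ 47. Since 25 = 16 + 8 + 1, 12^25 ≡ 47·10·12: 47·10 = 470 ≡ 46, then 46·12 = 552 ≡ 22. So 12^25 ≡ 22 (mod 53).
Hence ψ⁻¹(12) = 22.

22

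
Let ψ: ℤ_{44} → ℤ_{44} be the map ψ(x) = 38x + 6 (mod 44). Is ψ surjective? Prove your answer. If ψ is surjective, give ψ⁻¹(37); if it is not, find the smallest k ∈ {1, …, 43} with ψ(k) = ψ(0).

22

Recall: surjectivity means every element of the codomain has a preimage under ψ.
Since gcd(38, 44) = 2, we have 38x ≡ 0 (mod 2) for all x, so ψ(x) ≡ 0 (mod 2).
But 1 ≢ 0 (mod 2), so 1 ∈ ℤ_{44} has no preimage. Thus ψ is not surjective.
Since ψ is not surjective, we find the least positive k with ψ(k) = ψ(0): this means 38k ≡ 0 (mod 44), i.e. 44 ∣ 38k. Since gcd(38, 44) = 2, dividing through by 2 this holds exactly when 22 ∣ 19k, and as gcd(19, 22) = 1, exactly when 22 ∣ k.
The smallest positive such k is 22.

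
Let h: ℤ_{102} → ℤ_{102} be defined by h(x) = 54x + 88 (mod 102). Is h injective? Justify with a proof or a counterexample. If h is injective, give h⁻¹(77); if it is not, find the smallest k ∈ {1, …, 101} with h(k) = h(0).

17

We have gcd(54, 102) = 6 > 1. Taking s = 0 and t = 17: h(0) = 88 and h(17) = 54·17 + 88 = 1006 ≡ 88 (mod 102).
So h(0) = h(17) while 0 ≠ 17, hence h is not injective.
Since h is not injective, we find the least positive k with h(k) = h(0): this means 54k ≡ 0 (mod 102), i.e. 102 ∣ 54k. Since gcd(54, 102) = 6, dividing through by 6 this holds exactly when 17 ∣ 9k, and as gcd(9, 17) = 1, exactly when 17 ∣ k.
The smallest positive such k is 17.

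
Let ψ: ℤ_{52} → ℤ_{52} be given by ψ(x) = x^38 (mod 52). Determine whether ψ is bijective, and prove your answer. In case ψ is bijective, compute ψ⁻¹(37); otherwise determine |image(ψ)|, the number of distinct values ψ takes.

14

ψ(12): Repeated squaring mod 52: 12^1 ≡ 12, 12^2 ≡ 12² = 144 ≡ 40, 12^4 ≡ 40² = 1600 ≡ 40, 12^8 ≡ 40² = 1600 ≡ 40, 12^16 ≡ 40² = 1600 ≡ 40, 12^32 ≡ 40² = 1600 ≡ 40. Since 38 = 32 + 4 + 2, 12^38 ≡ 40·40·40: 40·40 = 1600 ≡ 40, then 40·40 = 1600 ≡ 40. So 12^38 ≡ 40 (mod 52).
ψ(14): Repeated squaring mod 52: 14^1 ≡ 14, 14^2 ≡ 14² = 196 ≡ 40, 14^4 ≡ 40² = 1600 ≡ 40, 14^8 ≡ 40² = 1600 ≡ 40, 14^16 ≡ 40² = 1600 ≡ 40, 14^32 ≡ 40² = 1600 ≡ 40. Since 38 = 32 + 4 + 2, 14^38 ≡ 40·40·40: 40·40 = 1600 ≡ 40, then 40·40 = 1600 ≡ 40. So 14^38 ≡ 40 (mod 52).
So ψ(12) = ψ(14) = 40 while 12 ≠ 14, so ψ is not injective, hence not bijective.
Since ψ is not bijective, we determine |image(ψ)|. Computing x^38 mod 52 for each x (by repeated squaring, reducing mod 52 at every step), the values ψ(0), ψ(1), …, ψ(51) are: 0, 1, 4, 9, 16, 25, 36, 49, 12, 29, 48, 17, 40, 13, 40, 17, 48, 29, 12, 49, 36, 25, 16, 9, 4, 1, 0, 1, 4, 9, 16, 25, 36, 49, 12, 29, 48, 17, 40, 13, 40, 17, 48, 29, 12, 49, 36, 25, 16, 9, 4, 1.
The distinct values are {0, 1, 4, 9, 12, 13, 16, 17, 25, 29, 36, 40, 48, 49}; there are 14 of them.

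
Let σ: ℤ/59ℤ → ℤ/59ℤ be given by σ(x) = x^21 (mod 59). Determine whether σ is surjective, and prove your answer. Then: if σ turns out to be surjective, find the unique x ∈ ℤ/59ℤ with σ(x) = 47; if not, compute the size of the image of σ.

Since 59 is prime, the nonzero elements of ℤ/59ℤ form a cyclic group of order 58.
As gcd(21, 58) = 1, raising to the 21st power is a bijection on this group: if a^21 ≡ b^21 then (ab^{−1})^21 = 1, and the only element of order dividing gcd(21, 58) = 1 is 1, so a = b.
With σ(0) = 0 this makes σ injective on all of ℤ/59ℤ, hence bijective (finite equal-size domain and codomain). In particular σ is surjective.
Since σ is surjective, we find the preimage of 47. The inverse of x ↦ x^21 on (ℤ/59ℤ)^× is x ↦ x^47, because 21·47 = 987 = 17·58 + 1 ≡ 1 (mod 58) and x^{58} = 1 for x ≠ 0 (Fermat). So σ⁻¹(47) = 47^47 mod 59.
Repeated squaring mod 59: 47^1 ≡ 47, 47^2 ≡ 47² = 2209 ≡ 26, 47^4 ≡ 26² = 676 ≡ 27, 47^8 ≡ 27² = 729 ≡ 21, 47^16 ≡ 21² = 441 ≡ 28, 47^32 ≡ 28² = 784 ≡ 17. Since 47 = 32 + 8 + 4 + 2 + 1, 47^47 ≡ 17·21·27·26·47: 17·21 = 357 ≡ 3, then 3·27 = 81 ≡ 22, then 22·26 = 572 ≡ 41, then 41·47 = 1927 ≡ 39. So 47^47 ≡ 39 (mod 59).
Hence σ⁻¹(47) = 39.

39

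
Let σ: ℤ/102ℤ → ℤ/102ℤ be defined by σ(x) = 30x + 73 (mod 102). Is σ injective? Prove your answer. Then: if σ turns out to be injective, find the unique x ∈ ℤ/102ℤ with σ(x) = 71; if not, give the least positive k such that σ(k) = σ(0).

We have gcd(30, 102) = 6 > 1. Taking x_1 = 0 and x_2 = 17: σ(0) = 73 and σ(17) = 30·17 + 73 = 583 ≡ 73 (mod 102).
So σ(0) = σ(17) while 0 ≠ 17, hence σ is not injective.
Since σ is not injective, we find the least positive k with σ(k) = σ(0): this means 30k ≡ 0 (mod 102), i.e. 102 ∣ 30k. Since gcd(30, 102) = 6, dividing through by 6 this holds exactly when 17 ∣ 5k, and as gcd(5, 17) = 1, exactly when 17 ∣ k.
The smallest positive such k is 17.

17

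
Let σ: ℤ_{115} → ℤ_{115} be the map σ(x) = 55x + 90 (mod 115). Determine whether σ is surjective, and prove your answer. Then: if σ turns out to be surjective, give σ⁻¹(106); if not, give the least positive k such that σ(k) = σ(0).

23

Since gcd(55, 115) = 5, we have 55x ≡ 0 (mod 5) for all x, so σ(x) ≡ 0 (mod 5).
But 1 ≢ 0 (mod 5), so 1 ∈ ℤ_{115} has no preimage. Therefore σ is not surjective.
Since σ is not surjective, we find the least positive k with σ(k) = σ(0): this means 55k ≡ 0 (mod 115), i.e. 115 ∣ 55k. Since gcd(55, 115) = 5, dividing through by 5 this holds exactly when 23 ∣ 11k, and as gcd(11, 23) = 1, exactly when 23 ∣ k.
The smallest positive such k is 23.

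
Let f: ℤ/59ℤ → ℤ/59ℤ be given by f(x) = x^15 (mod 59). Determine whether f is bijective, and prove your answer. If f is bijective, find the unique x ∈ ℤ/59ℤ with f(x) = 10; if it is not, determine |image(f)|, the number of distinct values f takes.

Since 59 is prime, the nonzero elements of ℤ/59ℤ form a cyclic group of order 58.
As gcd(15, 58) = 1, raising to the 15th power is a bijection on this group: if x_1^15 ≡ x_2^15 then (x_1x_2^{−1})^15 = 1, and the only element of order dividing gcd(15, 58) = 1 is 1, so x_1 = x_2.
With f(0) = 0 this makes f injective on all of ℤ/59ℤ, hence bijective (finite equal-size domain and codomain). In particular f is bijective.
Since f is bijective, we find the preimage of 10. The inverse of x ↦ x^15 on (ℤ/59ℤ)^× is x ↦ x^31, because 15·31 = 465 = 8·58 + 1 ≡ 1 (mod 58) and x^{58} = 1 for x ≠ 0 (Fermat). So f⁻¹(10) = 10^31 mod 59.
Repeated squaring mod 59: 10^1 ≡ 10, 10^2 ≡ 10² = 100 ≡ 41, 10^4 ≡ 41² = 1681 ≡ 29, 10^8 ≡ 29² = 841 ≡ 15, 10^16 ≡ 15² = 225 ≡ 48. Since 31 = 16 + 8 + 4 + 2 + 1, 10^31 ≡ 48·15·29·41·10: 48·15 = 720 ≡ 12, then 12·29 = 348 ≡ 53, then 53·41 = 2173 ≡ 49, then 49·10 = 490 ≡ 18. So 10^31 ≡ 18 (mod 59).
Hence f⁻¹(10) = 18.

18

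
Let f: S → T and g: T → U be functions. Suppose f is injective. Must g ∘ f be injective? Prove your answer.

No. Take S = T = U = {0, 1, 2}, f = identity (injective), and g(x) = 0 for every x.
Then (g ∘ f)(0) = 0 = (g ∘ f)(2) with 0 ≠ 2, so g ∘ f is not injective.

not injective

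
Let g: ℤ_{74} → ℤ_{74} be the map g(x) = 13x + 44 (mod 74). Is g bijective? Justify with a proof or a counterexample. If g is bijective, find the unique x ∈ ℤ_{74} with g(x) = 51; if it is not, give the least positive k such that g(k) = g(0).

29

Suppose g(x_1) = g(x_2) in ℤ_{74}. Then 13x_1 + 44 ≡ 13x_2 + 44 (mod 74), hence 13(x_1 − x_2) ≡ 0 (mod 74).
Since gcd(13, 74) = 1, 13 is invertible modulo 74, so x_1 − x_2 ≡ 0 (mod 74), i.e. x_1 = x_2.
We now compute 13⁻¹ mod 74 explicitly. Euclid's algorithm: 74 = 5·13 + 9, 13 = 1·9 + 4, 9 = 2·4 + 1; back-substituting gives 1 = 57·13 − 10·74, so 13⁻¹ ≡ 57 (mod 74).
For any y ∈ ℤ_{74}, x = 57(y − 44) mod 74 satisfies g(x) = 13·57(y − 44) + 44 ≡ y (since 13·57 ≡ 1 mod 74). So every y has a preimage.
Thus g is bijective.
Since g is bijective, we compute g⁻¹(51): solve 13x + 44 ≡ 51 (mod 74), i.e. 13x ≡ 7 (mod 74).
Multiplying by 13⁻¹ = 57 gives x ≡ 57·7 = 399 = 5·74 + 29 ≡ 29 (mod 74).
Check: g(29) = 13·29 + 44 = 421 = 5·74 + 51 ≡ 51 (mod 74).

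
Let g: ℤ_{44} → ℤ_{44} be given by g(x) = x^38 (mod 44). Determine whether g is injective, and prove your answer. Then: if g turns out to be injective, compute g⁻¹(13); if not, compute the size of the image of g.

12

g(10): Repeated squaring mod 44: 10^1 ≡ 10, 10^2 ≡ 10² = 100 ≡ 12, 10^4 ≡ 12² = 144 ≡ 12, 10^8 ≡ 12² = 144 ≡ 12, 10^16 ≡ 12² = 144 ≡ 12, 10^32 ≡ 12² = 144 ≡ 12. Since 38 = 32 + 4 + 2, 10^38 ≡ 12·12·12: 12·12 = 144 ≡ 12, then 12·12 = 144 ≡ 12. So 10^38 ≡ 12 (mod 44).
g(12): Repeated squaring mod 44: 12^1 ≡ 12, 12^2 ≡ 12² = 144 ≡ 12, 12^4 ≡ 12² = 144 ≡ 12, 12^8 ≡ 12² = 144 ≡ 12, 12^16 ≡ 12² = 144 ≡ 12, 12^32 ≡ 12² = 144 ≡ 12. Since 38 = 32 + 4 + 2, 12^38 ≡ 12·12·12: 12·12 = 144 ≡ 12, then 12·12 = 144 ≡ 12. So 12^38 ≡ 12 (mod 44).
So g(10) = g(12) = 12 while 10 ≠ 12, hence g is not injective.
Since g is not injective, we determine |image(g)|. Computing x^38 mod 44 for each x (by repeated squaring, reducing mod 44 at every step), the values g(0), g(1), …, g(43) are: 0, 1, 36, 5, 20, 37, 4, 9, 16, 25, 12, 33, 12, 25, 16, 9, 4, 37, 20, 5, 36, 1, 0, 1, 36, 5, 20, 37, 4, 9, 16, 25, 12, 33, 12, 25, 16, 9, 4, 37, 20, 5, 36, 1.
The distinct values are {0, 1, 4, 5, 9, 12, 16, 20, 25, 33, 36, 37}; there are 12 of them.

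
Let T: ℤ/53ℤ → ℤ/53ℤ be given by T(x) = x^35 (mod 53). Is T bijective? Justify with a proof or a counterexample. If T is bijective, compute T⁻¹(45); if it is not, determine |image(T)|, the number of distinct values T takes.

18

Since 53 is prime, the nonzero elements of ℤ/53ℤ form a cyclic group of order 52.
As gcd(35, 52) = 1, raising to the 35th power is a bijection on this group: if x_1^35 ≡ x_2^35 then (x_1x_2^{−1})^35 = 1, and the only element of order dividing gcd(35, 52) = 1 is 1, so x_1 = x_2.
With T(0) = 0 this makes T injective on all of ℤ/53ℤ, hence bijective (finite equal-size domain and codomain). In particular T is bijective.
Since T is bijective, we find the preimage of 45. The inverse of x ↦ x^35 on (ℤ/53ℤ)^× is x ↦ x^3, because 35·3 = 105 = 2·52 + 1 ≡ 1 (mod 52) and x^{52} = 1 for x ≠ 0 (Fermat). So T⁻¹(45) = 45^3 mod 53.
Repeated squaring mod 53: 45^1 ≡ 45, 45^2 ≡ 45² = 2025 ≡ 11. Since 3 = 2 + 1, 45^3 ≡ 11·45: 11·45 = 495 ≡ 18. So 45^3 ≡ 18 (mod 53).
Hence T⁻¹(45) = 18.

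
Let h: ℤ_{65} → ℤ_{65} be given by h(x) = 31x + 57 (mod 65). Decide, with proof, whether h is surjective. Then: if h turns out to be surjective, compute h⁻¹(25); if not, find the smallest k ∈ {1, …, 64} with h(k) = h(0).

Recall that h is surjective if every y in the codomain equals h(x) for some x in the domain.
Since gcd(31, 65) = 1, 31 is invertible modulo 65. Euclid's algorithm: 65 = 2·31 + 3, 31 = 10·3 + 1; back-substituting gives 1 = 21·31 − 10·65, so 31⁻¹ ≡ 21 (mod 65).
Then y ↦ 21(y − 57) is a two-sided inverse to h, so every y ∈ ℤ_{65} has a preimage.
So h is surjective.
Since h is surjective, we compute h⁻¹(25): solve 31x + 57 ≡ 25 (mod 65), i.e. 31x ≡ 33 (mod 65).
Multiplying by 31⁻¹ = 21 gives x ≡ 21·33 = 693 = 10·65 + 43 ≡ 43 (mod 65).
Check: h(43) = 31·43 + 57 = 1390 = 21·65 + 25 ≡ 25 (mod 65).

43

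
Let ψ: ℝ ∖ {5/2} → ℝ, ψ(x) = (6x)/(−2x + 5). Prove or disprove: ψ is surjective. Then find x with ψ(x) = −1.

-5/4

If ψ(x) = −3, cross-multiplying gives −2(6x) = 6(−2x + 5), which simplifies to 0 = 30 — false.  So −3 has no preimage and ψ is not surjective.
Solving ψ(x) = −1: cross-multiplying gives 6x = −1(−2x + 5), which rearranges to 4x = −5, so x = −5/4.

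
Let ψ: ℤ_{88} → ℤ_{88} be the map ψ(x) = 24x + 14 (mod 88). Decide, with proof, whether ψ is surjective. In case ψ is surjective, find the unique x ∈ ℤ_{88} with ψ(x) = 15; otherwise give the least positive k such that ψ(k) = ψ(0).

11

Recall: surjectivity means every element of the codomain has a preimage under ψ.
Since gcd(24, 88) = 8, we have 24x ≡ 0 (mod 8) for all x, so ψ(x) ≡ 6 (mod 8).
But 0 ≢ 6 (mod 8), so 0 ∈ ℤ_{88} has no preimage. Hence ψ is not surjective.
Since ψ is not surjective, we find the least positive k with ψ(k) = ψ(0): this means 24k ≡ 0 (mod 88), i.e. 88 ∣ 24k. Since gcd(24, 88) = 8, dividing through by 8 this holds exactly when 11 ∣ 3k, and as gcd(3, 11) = 1, exactly when 11 ∣ k.
The smallest positive such k is 11.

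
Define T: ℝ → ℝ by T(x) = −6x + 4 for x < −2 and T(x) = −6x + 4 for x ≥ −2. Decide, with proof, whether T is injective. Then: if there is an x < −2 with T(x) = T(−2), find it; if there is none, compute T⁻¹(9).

-5/6

Both pieces are strictly decreasing (slopes −6 and −6), so each is injective on its own interval.
The left piece maps (−∞, −2) onto (16, ∞); the right piece maps [−2, ∞) onto (−∞, 16].
These images are disjoint, so no value is attained by both pieces. Thus T is injective.
Because the two images are disjoint, no x < −2 has T(x) = T(−2), so we compute T⁻¹(9): 9 lies in (−∞, 16], so solve −6x + 4 = 9: x = (9 − 4)/(−6) = −5/6.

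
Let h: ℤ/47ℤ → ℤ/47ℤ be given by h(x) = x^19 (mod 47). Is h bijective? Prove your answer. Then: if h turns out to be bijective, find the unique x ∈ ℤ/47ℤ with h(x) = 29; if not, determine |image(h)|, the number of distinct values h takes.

44

Since 47 is prime, the nonzero elements of ℤ/47ℤ form a cyclic group of order 46.
As gcd(19, 46) = 1, raising to the 19th power is a bijection on this group: if a^19 ≡ b^19 then (ab^{−1})^19 = 1, and the only element of order dividing gcd(19, 46) = 1 is 1, so a = b.
With h(0) = 0 this makes h injective on all of ℤ/47ℤ, hence bijective (finite equal-size domain and codomain). In particular h is bijective.
Since h is bijective, we find the preimage of 29. The inverse of x ↦ x^19 on (ℤ/47ℤ)^× is x ↦ x^17, because 19·17 = 323 = 7·46 + 1 ≡ 1 (mod 46) and x^{46} = 1 for x ≠ 0 (Fermat). So h⁻¹(29) = 29^17 mod 47.
Repeated squaring mod 47: 29^1 ≡ 29, 29^2 ≡ 29² = 841 ≡ 42, 29^4 ≡ 42² = 1764 ≡ 25, 29^8 ≡ 25² = 625 ≡ 14, 29^16 ≡ 14² = 196 ≡ 8. Since 17 = 16 + 1, 29^17 ≡ 8·29: 8·29 = 232 ≡ 44. So 29^17 ≡ 44 (mod 47).
Hence h⁻¹(29) = 44.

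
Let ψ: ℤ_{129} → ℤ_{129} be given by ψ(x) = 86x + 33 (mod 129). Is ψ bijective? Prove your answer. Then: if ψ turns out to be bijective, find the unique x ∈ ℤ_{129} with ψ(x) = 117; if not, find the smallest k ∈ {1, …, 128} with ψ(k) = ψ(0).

Recall: ψ is injective when ψ(x_1) = ψ(x_2) forces x_1 = x_2.
We have gcd(86, 129) = 43 > 1. Taking x_1 = 0 and x_2 = 3: ψ(0) = 33 and ψ(3) = 86·3 + 33 = 291 ≡ 33 (mod 129).
So ψ(0) = ψ(3) while 0 ≠ 3, therefore ψ is not injective, hence not bijective.
Since ψ is not bijective, we find the least positive k with ψ(k) = ψ(0): this means 86k ≡ 0 (mod 129), i.e. 129 ∣ 86k. Since gcd(86, 129) = 43, dividing through by 43 this holds exactly when 3 ∣ 2k, and as gcd(2, 3) = 1, exactly when 3 ∣ k.
The smallest positive such k is 3.

3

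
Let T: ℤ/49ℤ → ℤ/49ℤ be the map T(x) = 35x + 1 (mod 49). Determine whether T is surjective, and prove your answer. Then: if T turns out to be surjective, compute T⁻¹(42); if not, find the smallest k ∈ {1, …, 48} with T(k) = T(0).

Since gcd(35, 49) = 7, we have 35x ≡ 0 (mod 7) for all x, so T(x) ≡ 1 (mod 7).
But 0 ≢ 1 (mod 7), so 0 ∈ ℤ/49ℤ has no preimage. So T is not surjective.
Since T is not surjective, we find the least positive k with T(k) = T(0): this means 35k ≡ 0 (mod 49), i.e. 49 ∣ 35k. Since gcd(35, 49) = 7, dividing through by 7 this holds exactly when 7 ∣ 5k, and as gcd(5, 7) = 1, exactly when 7 ∣ k.
The smallest positive such k is 7.

7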